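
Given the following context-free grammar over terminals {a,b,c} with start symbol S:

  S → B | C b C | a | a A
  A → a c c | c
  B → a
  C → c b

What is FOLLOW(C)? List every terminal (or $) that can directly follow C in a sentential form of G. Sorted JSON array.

FIRST iteration:
[1]
  A via A→a c c: +{a}
  A via A→c: +{c}
  B via B→a: +{a}
  C via C→c b: +{c}
  S via S→B: +{a}
  S via S→C b C: +{c}
  FIRST[S]={a,c}  FIRST[A]={a,c}  FIRST[B]={a}  FIRST[C]={c}
[2] done
  FIRST[S]={a,c}  FIRST[A]={a,c}  FIRST[B]={a}  FIRST[C]={c}

FOLLOW iteration:
initialize: $ ∈ FOLLOW(S)
[1]
  S→B: FOLLOW(B) ⊇ FOLLOW(S) ⊇ {$}; new: +{$}
  S→C b C: FOLLOW(C) ⊇ FIRST(b) = {b}; new: +{b}
  S→C b C: FOLLOW(C) ⊇ FOLLOW(S) ⊇ {$}; new: +{$}
  S→a A: FOLLOW(A) ⊇ FOLLOW(S) ⊇ {$}; new: +{$}
  FOLLOW(S)={$}  FOLLOW(A)={$}  FOLLOW(B)={$}  FOLLOW(C)={$,b}
[2] (stable)
  FOLLOW(S)={$}  FOLLOW(A)={$}  FOLLOW(B)={$}  FOLLOW(C)={$,b}

FOLLOW(C) = ["$", "b"]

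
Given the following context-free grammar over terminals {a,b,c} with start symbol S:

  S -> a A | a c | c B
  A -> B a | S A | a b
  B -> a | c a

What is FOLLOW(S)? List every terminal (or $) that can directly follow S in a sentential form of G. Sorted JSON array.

FIRST iteration:
iter 1:
  A via A→a b: +{a}
  B via B→a: +{a}
  B via B→c a: +{c}
  S via S→a A: +{a}
  S via S→c B: +{c}
  FIRST[S]={a,c}  FIRST[A]={a}  FIRST[B]={a,c}
iter 2:
  A via A→B a: +{c}
  FIRST[S]={a,c}  FIRST[A]={a,c}  FIRST[B]={a,c}
iter 3: (no change)
  FIRST[S]={a,c}  FIRST[A]={a,c}  FIRST[B]={a,c}

FOLLOW sets:
FOLLOW(S) := {$}
iter 1:
  A→B a: FOLLOW(B) ⊇ FIRST(a) = {a}; new: +{a}
  A→S A: FOLLOW(S) ⊇ FIRST(A) = {a,c}; new: +{a,c}
  S→a A: FOLLOW(A) ⊇ FOLLOW(S) ⊇ {$,a,c}; new: +{$,a,c}
  S→c B: FOLLOW(B) ⊇ FOLLOW(S) ⊇ {$,a,c}; new: +{$,c}
  FOLLOW(S)={$,a,c}  FOLLOW(A)={$,a,c}  FOLLOW(B)={$,a,c}
iter 2: (stable)
  FOLLOW(S)={$,a,c}  FOLLOW(A)={$,a,c}  FOLLOW(B)={$,a,c}

FOLLOW(S) = ["$", "a", "c"]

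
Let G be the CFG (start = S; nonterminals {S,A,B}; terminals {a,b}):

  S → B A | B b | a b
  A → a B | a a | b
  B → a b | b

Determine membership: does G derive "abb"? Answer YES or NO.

CNF form of G:
  S -> B A | B T1 | T0 T1
  A -> T0 B | T0 T0 | b
  B -> T0 T1 | b
  T0 -> a
  T1 -> b

CYK table (by increasing span):
  cell(0,0) a: {T0}  orig:{}
  cell(1,1) b: {A,B,T1}  orig:{A,B}
  cell(2,2) b: {A,B,T1}  orig:{A,B}
  cell(0,1) ab: {A,B,S}
  cell(1,2) bb: {S}
  cell(0,2) abb: {S}

S ∈ T[0,2] ⇒ YES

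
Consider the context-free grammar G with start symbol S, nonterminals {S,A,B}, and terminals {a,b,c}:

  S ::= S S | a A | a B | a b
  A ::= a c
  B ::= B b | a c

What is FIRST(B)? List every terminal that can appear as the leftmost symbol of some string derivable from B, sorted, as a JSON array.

FIRST sets, iterate to fixpoint:
pass 1:
  A via A→a c: +{a}
  B via B→a c: +{a}
  S via S→a A: +{a}
  FIRST[S]={a}  FIRST[A]={a}  FIRST[B]={a}
pass 2: (no change)
  FIRST[S]={a}  FIRST[A]={a}  FIRST[B]={a}

FIRST(B) = ["a"]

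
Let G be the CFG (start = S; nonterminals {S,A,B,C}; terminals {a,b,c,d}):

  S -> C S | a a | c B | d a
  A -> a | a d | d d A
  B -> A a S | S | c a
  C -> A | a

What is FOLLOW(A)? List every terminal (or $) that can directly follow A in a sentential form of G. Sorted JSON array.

FIRST sets, iterate to fixpoint:
iter 1:
  A via A→a: +{a}
  A via A→d d A: +{d}
  B via B→A a S: +{a,d}
  B via B→c a: +{c}
  C via C→A: +{a,d}
  S via S→C S: +{a,d}
  S via S→c B: +{c}
  S: {a,c,d}  A: {a,d}  B: {a,c,d}  C: {a,d}
iter 2: — fixpoint
  S: {a,c,d}  A: {a,d}  B: {a,c,d}  C: {a,d}

FOLLOW sets:
initialize: $ ∈ FOLLOW(S)
[1]
  B→A a S: FOLLOW(A) ⊇ FIRST(a) = {a}; new: +{a}
  S→C S: FOLLOW(C) ⊇ FIRST(S) = {a,c,d}; new: +{a,c,d}
  S→c B: FOLLOW(B) ⊇ FOLLOW(S) ⊇ {$}; new: +{$}
  FOLLOW[S]={$}  FOLLOW[A]={a}  FOLLOW[B]={$}  FOLLOW[C]={a,c,d}
[2]
  C→A: FOLLOW(A) ⊇ FOLLOW(C) ⊇ {a,c,d}; new: +{c,d}
  FOLLOW[S]={$}  FOLLOW[A]={a,c,d}  FOLLOW[B]={$}  FOLLOW[C]={a,c,d}
[3] done
  FOLLOW[S]={$}  FOLLOW[A]={a,c,d}  FOLLOW[B]={$}  FOLLOW[C]={a,c,d}

FOLLOW(A) = ["a", "c", "d"]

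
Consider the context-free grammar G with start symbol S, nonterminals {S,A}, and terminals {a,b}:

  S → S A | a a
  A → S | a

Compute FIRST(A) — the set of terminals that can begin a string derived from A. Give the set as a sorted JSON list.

FIRST sets, iterate to fixpoint:
[1]
  A via A→a: +{a}
  S via S→a a: +{a}
  FIRST(S)={a}  FIRST(A)={a}
[2] (no change)
  FIRST(S)={a}  FIRST(A)={a}

FIRST(A) = ["a"]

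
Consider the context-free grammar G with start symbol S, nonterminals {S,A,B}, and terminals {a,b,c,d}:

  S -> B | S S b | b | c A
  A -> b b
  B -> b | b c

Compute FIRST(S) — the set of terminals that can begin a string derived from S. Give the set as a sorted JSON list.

FIRST sets, iterate to fixpoint:
iter 1:
  A via A→b b: +{b}
  B via B→b: +{b}
  S via S→B: +{b}
  S via S→c A: +{c}
  FIRST[S]={b,c}  FIRST[A]={b}  FIRST[B]={b}
iter 2: — fixpoint
  FIRST[S]={b,c}  FIRST[A]={b}  FIRST[B]={b}

FIRST(S) = ["b", "c"]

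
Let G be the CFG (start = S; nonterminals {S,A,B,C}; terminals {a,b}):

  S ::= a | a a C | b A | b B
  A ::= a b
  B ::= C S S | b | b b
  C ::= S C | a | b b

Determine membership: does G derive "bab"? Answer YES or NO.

CNF form of G:
  S -> T0 X3 | T1 A | T1 B | a
  A -> T0 T1
  B -> C X2 | T1 T1 | b
  C -> S C | T1 T1 | a
  T0 -> a
  T1 -> b
  X2 -> S S
  X3 -> T0 C

CYK table (by increasing span):
  [0..0]={B,T1}  "b"  orig:{B}
  [1..1]={C,S,T0}  "a"  orig:{C,S}
  [2..2]={B,T1}  "b"  orig:{B}
  [0..1]=∅  "ba"
  [1..2]={A}  "ab"
  [0..2]={S}  "bab"

S ∈ T[0,2] ⇒ YES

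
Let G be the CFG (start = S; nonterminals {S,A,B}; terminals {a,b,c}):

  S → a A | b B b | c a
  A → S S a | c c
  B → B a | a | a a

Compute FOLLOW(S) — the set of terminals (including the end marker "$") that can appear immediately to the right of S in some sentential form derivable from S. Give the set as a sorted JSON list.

FIRST sets, iterate to fixpoint:
pass 1:
  A via A→c c: +{c}
  B via B→a: +{a}
  S via S→a A: +{a}
  S via S→b B b: +{b}
  S via S→c a: +{c}
  FIRST[S]={a,b,c}  FIRST[A]={c}  FIRST[B]={a}
pass 2:
  A via A→S S a: +{a,b}
  FIRST[S]={a,b,c}  FIRST[A]={a,b,c}  FIRST[B]={a}
pass 3: (stable)
  FIRST[S]={a,b,c}  FIRST[A]={a,b,c}  FIRST[B]={a}

FOLLOW sets:
FOLLOW(S) := {$}
iter 1:
  A→S S a: FOLLOW(S) ⊇ FIRST(S) = {a,b,c}; new: +{a,b,c}
  B→B a: FOLLOW(B) ⊇ FIRST(a) = {a}; new: +{a}
  S→a A: FOLLOW(A) ⊇ FOLLOW(S) ⊇ {$,a,b,c}; new: +{$,a,b,c}
  S→b B b: FOLLOW(B) ⊇ FIRST(b) = {b}; new: +{b}
  FOLLOW(S)={$,a,b,c}  FOLLOW(A)={$,a,b,c}  FOLLOW(B)={a,b}
iter 2: (no change)
  FOLLOW(S)={$,a,b,c}  FOLLOW(A)={$,a,b,c}  FOLLOW(B)={a,b}

FOLLOW(S) = ["$", "a", "b", "c"]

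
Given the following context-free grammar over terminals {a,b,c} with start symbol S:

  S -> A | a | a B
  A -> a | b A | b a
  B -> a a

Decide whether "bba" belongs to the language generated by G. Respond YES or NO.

CNF form of G:
  S -> T0 A | T0 T1 | T1 B | a
  A -> T0 A | T0 T1 | a
  B -> T1 T1
  T0 -> b
  T1 -> a

CYK fill:
  T[0,0] 'b' = {T0}  orig:{}
  T[1,1] 'b' = {T0}  orig:{}
  T[2,2] 'a' = {A,S,T1}  orig:{A,S}
  T[0,1] 'bb' = ∅
  T[1,2] 'ba' = {A,S}
  T[0,2] 'bba' = {A,S}

S ∈ T[0,2] ⇒ YES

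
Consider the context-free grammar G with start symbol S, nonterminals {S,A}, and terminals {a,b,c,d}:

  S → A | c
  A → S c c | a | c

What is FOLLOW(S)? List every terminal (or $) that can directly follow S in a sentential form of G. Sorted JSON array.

FIRST iteration:
[1]
  A via A→a: +{a}
  A via A→c: +{c}
  S via S→A: +{a,c}
  S: {a,c}  A: {a,c}
[2] done
  S: {a,c}  A: {a,c}

FOLLOW sets:
FOLLOW(S) := {$}
iter 1:
  A→S c c: FOLLOW(S) ⊇ FIRST(c) = {c}; new: +{c}
  S→A: FOLLOW(A) ⊇ FOLLOW(S) ⊇ {$,c}; new: +{$,c}
  FOLLOW(S)={$,c}  FOLLOW(A)={$,c}
iter 2: done
  FOLLOW(S)={$,c}  FOLLOW(A)={$,c}

FOLLOW(S) = ["$", "c"]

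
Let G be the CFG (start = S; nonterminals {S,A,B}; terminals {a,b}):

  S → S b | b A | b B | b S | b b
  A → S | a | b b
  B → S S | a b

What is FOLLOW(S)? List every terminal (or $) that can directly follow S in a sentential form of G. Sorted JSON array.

FIRST sets, iterate to fixpoint:
pass 1:
  A via A→a: +{a}
  A via A→b b: +{b}
  B via B→a b: +{a}
  S via S→b A: +{b}
  S: {b}  A: {a,b}  B: {a}
pass 2:
  B via B→S S: +{b}
  S: {b}  A: {a,b}  B: {a,b}
pass 3: (stable)
  S: {b}  A: {a,b}  B: {a,b}

FOLLOW sets:
initialize: $ ∈ FOLLOW(S)
[1]
  B→S S: FOLLOW(S) ⊇ FIRST(S) = {b}; new: +{b}
  S→b A: FOLLOW(A) ⊇ FOLLOW(S) ⊇ {$,b}; new: +{$,b}
  S→b B: FOLLOW(B) ⊇ FOLLOW(S) ⊇ {$,b}; new: +{$,b}
  FOLLOW(S)={$,b}  FOLLOW(A)={$,b}  FOLLOW(B)={$,b}
[2] — fixpoint
  FOLLOW(S)={$,b}  FOLLOW(A)={$,b}  FOLLOW(B)={$,b}

FOLLOW(S) = ["$", "b"]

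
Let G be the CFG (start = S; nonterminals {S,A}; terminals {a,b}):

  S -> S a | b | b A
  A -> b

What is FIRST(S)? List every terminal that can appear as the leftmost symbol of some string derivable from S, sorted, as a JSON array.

Compute FIRST by fixpoint:
iter 1:
  A via A→b: +{b}
  S via S→b: +{b}
  S: {b}  A: {b}
iter 2: (no change)
  S: {b}  A: {b}

FIRST(S) = ["b"]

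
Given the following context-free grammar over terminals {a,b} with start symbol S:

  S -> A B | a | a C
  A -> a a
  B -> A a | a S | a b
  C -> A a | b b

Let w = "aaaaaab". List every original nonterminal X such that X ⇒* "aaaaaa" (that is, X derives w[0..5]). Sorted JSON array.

Convert to CNF:
  S -> A B | T0 C | a
  A -> T0 T0
  B -> A T0 | T0 S | T0 T1
  C -> A T0 | T1 T1
  T0 -> a
  T1 -> b

CYK table (by increasing span), restricted to cells inside w[0..5]:
  T[0,0] 'a' = {S,T0}  orig:{S}
  T[1,1] 'a' = {S,T0}  orig:{S}
  T[2,2] 'a' = {S,T0}  orig:{S}
  T[3,3] 'a' = {S,T0}  orig:{S}
  T[4,4] 'a' = {S,T0}  orig:{S}
  T[5,5] 'a' = {S,T0}  orig:{S}
  T[0,1] 'aa' = {A,B}
  T[1,2] 'aa' = {A,B}
  T[2,3] 'aa' = {A,B}
  T[3,4] 'aa' = {A,B}
  T[4,5] 'aa' = {A,B}
  T[0,2] 'aaa' = {B,C}
  T[1,3] 'aaa' = {B,C}
  T[2,4] 'aaa' = {B,C}
  T[3,5] 'aaa' = {B,C}
  T[0,3] 'aaaa' = {S}
  T[1,4] 'aaaa' = {S}
  T[2,5] 'aaaa' = {S}
  T[0,4] 'aaaaa' = {B,S}
  T[1,5] 'aaaaa' = {B,S}
  T[0,5] 'aaaaaa' = {B}

Original NTs in T[0,5] deriving "aaaaaa": ["B"]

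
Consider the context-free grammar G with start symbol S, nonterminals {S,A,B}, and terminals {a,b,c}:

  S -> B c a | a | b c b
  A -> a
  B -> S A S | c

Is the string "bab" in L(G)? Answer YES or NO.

Convert to CNF:
  S -> B X4 | T2 X5 | a
  A -> a
  B -> S X3 | c
  T0 -> c
  T1 -> a
  T2 -> b
  X3 -> A S
  X4 -> T0 T1
  X5 -> T0 T2

Fill CYK table bottom-up:
  [0..0]={T2}  "b"  orig:{}
  [1..1]={A,S,T1}  "a"  orig:{A,S}
  [2..2]={T2}  "b"  orig:{}
  [0..1]=∅  "ba"
  [1..2]=∅  "ab"
  [0..2]=∅  "bab"

S ∉ T[0,2] ⇒ NO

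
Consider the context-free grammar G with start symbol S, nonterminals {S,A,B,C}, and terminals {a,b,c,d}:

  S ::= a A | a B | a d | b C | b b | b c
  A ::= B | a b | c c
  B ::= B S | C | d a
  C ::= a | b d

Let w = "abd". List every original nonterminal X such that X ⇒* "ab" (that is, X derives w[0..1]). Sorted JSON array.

Convert to CNF:
  S -> T0 A | T0 B | T0 T2 | T1 C | T1 T1 | T1 T3
  A -> B S | T0 T1 | T1 T2 | T2 T0 | T3 T3 | a
  B -> B S | T1 T2 | T2 T0 | a
  C -> T1 T2 | a
  T0 -> a
  T1 -> b
  T2 -> d
  T3 -> c

CYK fill (cells [i..j] with 0 ≤ i ≤ j ≤ 1 only):
  cell(0,0) a: {A,B,C,T0}  orig:{A,B,C}
  cell(1,1) b: {T1}  orig:{}
  cell(0,1) ab: {A}

Original NTs in T[0,1] deriving "ab": ["A"]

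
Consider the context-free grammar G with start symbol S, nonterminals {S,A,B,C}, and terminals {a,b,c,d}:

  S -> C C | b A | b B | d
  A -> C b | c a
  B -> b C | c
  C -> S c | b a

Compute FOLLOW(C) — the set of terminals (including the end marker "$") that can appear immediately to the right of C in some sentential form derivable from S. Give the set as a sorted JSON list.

FIRST sets, iterate to fixpoint:
pass 1:
  A via A→c a: +{c}
  B via B→b C: +{b}
  B via B→c: +{c}
  C via C→b a: +{b}
  S via S→C C: +{b}
  S via S→d: +{d}
  FIRST(S)={b,d}  FIRST(A)={c}  FIRST(B)={b,c}  FIRST(C)={b}
pass 2:
  A via A→C b: +{b}
  C via C→S c: +{d}
  FIRST(S)={b,d}  FIRST(A)={b,c}  FIRST(B)={b,c}  FIRST(C)={b,d}
pass 3:
  A via A→C b: +{d}
  FIRST(S)={b,d}  FIRST(A)={b,c,d}  FIRST(B)={b,c}  FIRST(C)={b,d}
pass 4: done
  FIRST(S)={b,d}  FIRST(A)={b,c,d}  FIRST(B)={b,c}  FIRST(C)={b,d}

Compute FOLLOW by fixpoint:
seed FOLLOW(S) with $
iter 1:
  A→C b: FOLLOW(C) ⊇ FIRST(b) = {b}; new: +{b}
  C→S c: FOLLOW(S) ⊇ FIRST(c) = {c}; new: +{c}
  S→C C: FOLLOW(C) ⊇ FIRST(C) = {b,d}; new: +{d}
  S→C C: FOLLOW(C) ⊇ FOLLOW(S) ⊇ {$,c}; new: +{$,c}
  S→b A: FOLLOW(A) ⊇ FOLLOW(S) ⊇ {$,c}; new: +{$,c}
  S→b B: FOLLOW(B) ⊇ FOLLOW(S) ⊇ {$,c}; new: +{$,c}
  S: {$,c}  A: {$,c}  B: {$,c}  C: {$,b,c,d}
iter 2: (stable)
  S: {$,c}  A: {$,c}  B: {$,c}  C: {$,b,c,d}

FOLLOW(C) = ["$", "b", "c", "d"]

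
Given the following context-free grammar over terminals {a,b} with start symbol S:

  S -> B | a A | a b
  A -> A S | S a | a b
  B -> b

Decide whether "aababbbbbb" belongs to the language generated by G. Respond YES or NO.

Convert to CNF:
  S -> T0 A | T0 T1 | b
  A -> A S | S T0 | T0 T1
  B -> b
  T0 -> a
  T1 -> b

CYK table (by increasing span):
  [0..0]={T0}  "a"  orig:{}
  [1..1]={T0}  "a"  orig:{}
  [2..2]={B,S,T1}  "b"  orig:{B,S}
  [3..3]={T0}  "a"  orig:{}
  [4..4]={B,S,T1}  "b"  orig:{B,S}
  [5..5]={B,S,T1}  "b"  orig:{B,S}
  [6..6]={B,S,T1}  "b"  orig:{B,S}
  [7..7]={B,S,T1}  "b"  orig:{B,S}
  [8..8]={B,S,T1}  "b"  orig:{B,S}
  [9..9]={B,S,T1}  "b"  orig:{B,S}
  [0..1]=∅  "aa"
  [1..2]={A,S}  "ab"
  [2..3]={A}  "ba"
  [3..4]={A,S}  "ab"
  [4..5]=∅  "bb"
  [5..6]=∅  "bb"
  [6..7]=∅  "bb"
  [7..8]=∅  "bb"
  [8..9]=∅  "bb"
  [0..2]={S}  "aab"
  [1..3]={A,S}  "aba"
  [2..4]={A}  "bab"
  [3..5]={A}  "abb"
  [4..6]=∅  "bbb"
  [5..7]=∅  "bbb"
  [6..8]=∅  "bbb"
  [7..9]=∅  "bbb"
  [0..3]={A,S}  "aaba"
  [1..4]={A,S}  "abab"
  [2..5]={A}  "babb"
  [3..6]={A}  "abbb"
  [4..7]=∅  "bbbb"
  [5..8]=∅  "bbbb"
  [6..9]=∅  "bbbb"
  [0..4]={A,S}  "aabab"
  [1..5]={A,S}  "ababb"
  [2..6]={A}  "babbb"
  [3..7]={A}  "abbbb"
  [4..8]=∅  "bbbbb"
  [5..9]=∅  "bbbbb"
  [0..5]={A,S}  "aababb"
  [1..6]={A,S}  "ababbb"
  [2..7]={A}  "babbbb"
  [3..8]={A}  "abbbbb"
  [4..9]=∅  "bbbbbb"
  [0..6]={A,S}  "aababbb"
  [1..7]={A,S}  "ababbbb"
  [2..8]={A}  "babbbbb"
  [3..9]={A}  "abbbbbb"
  [0..7]={A,S}  "aababbbb"
  [1..8]={A,S}  "ababbbbb"
  [2..9]={A}  "babbbbbb"
  [0..8]={A,S}  "aababbbbb"
  [1..9]={A,S}  "ababbbbbb"
  [0..9]={A,S}  "aababbbbbb"

S ∈ T[0,9] ⇒ YES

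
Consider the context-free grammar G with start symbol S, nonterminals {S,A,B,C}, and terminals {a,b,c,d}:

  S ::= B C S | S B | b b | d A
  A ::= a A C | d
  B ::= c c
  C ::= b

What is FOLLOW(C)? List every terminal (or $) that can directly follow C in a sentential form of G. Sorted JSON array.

FIRST iteration:
pass 1:
  A via A→a A C: +{a}
  A via A→d: +{d}
  B via B→c c: +{c}
  C via C→b: +{b}
  S via S→B C S: +{c}
  S via S→b b: +{b}
  S via S→d A: +{d}
  FIRST(S)={b,c,d}  FIRST(A)={a,d}  FIRST(B)={c}  FIRST(C)={b}
pass 2: done
  FIRST(S)={b,c,d}  FIRST(A)={a,d}  FIRST(B)={c}  FIRST(C)={b}

Compute FOLLOW by fixpoint:
seed FOLLOW(S) with $
round 1:
  A→a A C: FOLLOW(A) ⊇ FIRST(C) = {b}; new: +{b}
  A→a A C: FOLLOW(C) ⊇ FOLLOW(A) ⊇ {b}; new: +{b}
  S→B C S: FOLLOW(B) ⊇ FIRST(C) = {b}; new: +{b}
  S→B C S: FOLLOW(C) ⊇ FIRST(S) = {b,c,d}; new: +{c,d}
  S→S B: FOLLOW(S) ⊇ FIRST(B) = {c}; new: +{c}
  S→S B: FOLLOW(B) ⊇ FOLLOW(S) ⊇ {$,c}; new: +{$,c}
  S→d A: FOLLOW(A) ⊇ FOLLOW(S) ⊇ {$,c}; new: +{$,c}
  FOLLOW(S)={$,c}  FOLLOW(A)={$,b,c}  FOLLOW(B)={$,b,c}  FOLLOW(C)={b,c,d}
round 2:
  A→a A C: FOLLOW(C) ⊇ FOLLOW(A) ⊇ {$,b,c}; new: +{$}
  FOLLOW(S)={$,c}  FOLLOW(A)={$,b,c}  FOLLOW(B)={$,b,c}  FOLLOW(C)={$,b,c,d}
round 3: done
  FOLLOW(S)={$,c}  FOLLOW(A)={$,b,c}  FOLLOW(B)={$,b,c}  FOLLOW(C)={$,b,c,d}

FOLLOW(C) = ["$", "b", "c", "d"]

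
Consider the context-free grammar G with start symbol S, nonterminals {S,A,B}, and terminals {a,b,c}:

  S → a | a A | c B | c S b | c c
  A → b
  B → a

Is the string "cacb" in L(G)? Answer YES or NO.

CNF form of G:
  S -> T0 A | T1 B | T1 T1 | T1 X3 | a
  A -> b
  B -> a
  T0 -> a
  T1 -> c
  T2 -> b
  X3 -> S T2

Fill CYK table bottom-up:
  [0..0]={T1}  "c"  orig:{}
  [1..1]={B,S,T0}  "a"  orig:{B,S}
  [2..2]={T1}  "c"  orig:{}
  [3..3]={A,T2}  "b"  orig:{A}
  [0..1]={S}  "ca"
  [1..2]=∅  "ac"
  [2..3]=∅  "cb"
  [0..2]=∅  "cac"
  [1..3]=∅  "acb"
  [0..3]=∅  "cacb"

S ∉ T[0,3] ⇒ NO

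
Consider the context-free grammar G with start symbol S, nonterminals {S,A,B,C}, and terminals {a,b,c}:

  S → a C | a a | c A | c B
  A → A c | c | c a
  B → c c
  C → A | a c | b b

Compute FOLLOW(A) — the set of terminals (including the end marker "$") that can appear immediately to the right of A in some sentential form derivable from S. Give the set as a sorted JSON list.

FIRST sets, iterate to fixpoint:
round 1:
  A via A→c: +{c}
  B via B→c c: +{c}
  C via C→A: +{c}
  C via C→a c: +{a}
  C via C→b b: +{b}
  S via S→a C: +{a}
  S via S→c A: +{c}
  FIRST[S]={a,c}  FIRST[A]={c}  FIRST[B]={c}  FIRST[C]={a,b,c}
round 2: done
  FIRST[S]={a,c}  FIRST[A]={c}  FIRST[B]={c}  FIRST[C]={a,b,c}

FOLLOW sets:
initialize: $ ∈ FOLLOW(S)
[1]
  A→A c: FOLLOW(A) ⊇ FIRST(c) = {c}; new: +{c}
  S→a C: FOLLOW(C) ⊇ FOLLOW(S) ⊇ {$}; new: +{$}
  S→c A: FOLLOW(A) ⊇ FOLLOW(S) ⊇ {$}; new: +{$}
  S→c B: FOLLOW(B) ⊇ FOLLOW(S) ⊇ {$}; new: +{$}
  FOLLOW(S)={$}  FOLLOW(A)={$,c}  FOLLOW(B)={$}  FOLLOW(C)={$}
[2] (no change)
  FOLLOW(S)={$}  FOLLOW(A)={$,c}  FOLLOW(B)={$}  FOLLOW(C)={$}

FOLLOW(A) = ["$", "c"]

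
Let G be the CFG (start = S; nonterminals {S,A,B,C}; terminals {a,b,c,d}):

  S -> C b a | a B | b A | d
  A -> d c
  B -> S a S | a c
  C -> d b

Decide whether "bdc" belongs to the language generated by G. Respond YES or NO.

CNF form of G:
  S -> C X5 | T2 B | T3 A | d
  A -> T0 T1
  B -> S X4 | T2 T1
  C -> T0 T3
  T0 -> d
  T1 -> c
  T2 -> a
  T3 -> b
  X4 -> T2 S
  X5 -> T3 T2

Fill CYK table bottom-up:
  cell(0,0) b: {T3}  orig:{}
  cell(1,1) d: {S,T0}  orig:{S}
  cell(2,2) c: {T1}  orig:{}
  cell(0,1) bd: ∅
  cell(1,2) dc: {A}
  cell(0,2) bdc: {S}

S ∈ T[0,2] ⇒ YES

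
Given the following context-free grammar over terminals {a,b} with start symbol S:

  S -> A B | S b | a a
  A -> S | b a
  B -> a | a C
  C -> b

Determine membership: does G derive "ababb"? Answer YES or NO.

Convert to CNF:
  S -> A B | S T0 | T1 T1
  A -> A B | S T0 | T0 T1 | T1 T1
  B -> T1 C | a
  C -> b
  T0 -> b
  T1 -> a

CYK fill:
  [0..0]={B,T1}  "a"  orig:{B}
  [1..1]={C,T0}  "b"  orig:{C}
  [2..2]={B,T1}  "a"  orig:{B}
  [3..3]={C,T0}  "b"  orig:{C}
  [4..4]={C,T0}  "b"  orig:{C}
  [0..1]={B}  "ab"
  [1..2]={A}  "ba"
  [2..3]={B}  "ab"
  [3..4]=∅  "bb"
  [0..2]=∅  "aba"
  [1..3]=∅  "bab"
  [2..4]=∅  "abb"
  [0..3]=∅  "abab"
  [1..4]=∅  "babb"
  [0..4]=∅  "ababb"

S ∉ T[0,4] ⇒ NO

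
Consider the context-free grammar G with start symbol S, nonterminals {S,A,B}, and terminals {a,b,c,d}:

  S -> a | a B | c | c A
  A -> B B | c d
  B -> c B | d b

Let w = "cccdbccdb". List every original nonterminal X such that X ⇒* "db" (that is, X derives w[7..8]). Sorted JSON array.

Convert to CNF:
  S -> T0 A | T3 B | a | c
  A -> B B | T0 T1
  B -> T0 B | T1 T2
  T0 -> c
  T1 -> d
  T2 -> b
  T3 -> a

CYK table (by increasing span), restricted to cells inside w[7..8]:
  cell(7,7) d: {T1}  orig:{}
  cell(8,8) b: {T2}  orig:{}
  cell(7,8) db: {B}

Original NTs in T[7,8] deriving "db": ["B"]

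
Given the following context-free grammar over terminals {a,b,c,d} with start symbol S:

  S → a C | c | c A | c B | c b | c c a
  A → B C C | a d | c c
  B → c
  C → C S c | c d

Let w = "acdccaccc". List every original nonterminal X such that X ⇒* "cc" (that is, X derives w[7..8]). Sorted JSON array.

CNF form of G:
  S -> T0 C | T2 A | T2 B | T2 T3 | T2 X6 | c
  A -> B X4 | T0 T1 | T2 T2
  B -> c
  C -> C X5 | T2 T1
  T0 -> a
  T1 -> d
  T2 -> c
  T3 -> b
  X4 -> C C
  X5 -> S T2
  X6 -> T2 T0

CYK fill — only the sub-triangle for w[7..8]:
  T[7,7] 'c' = {B,S,T2}  orig:{B,S}
  T[8,8] 'c' = {B,S,T2}  orig:{B,S}
  T[7,8] 'cc' = {A,S,X5}  orig:{A,S}

Original NTs in T[7,8] deriving "cc": ["A", "S"]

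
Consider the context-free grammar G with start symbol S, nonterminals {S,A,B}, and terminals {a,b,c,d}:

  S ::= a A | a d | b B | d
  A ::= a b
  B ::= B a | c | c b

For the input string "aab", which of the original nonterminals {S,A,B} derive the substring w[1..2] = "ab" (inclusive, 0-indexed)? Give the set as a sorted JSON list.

CNF form of G:
  S -> T0 A | T0 T3 | T1 B | d
  A -> T0 T1
  B -> B T0 | T2 T1 | c
  T0 -> a
  T1 -> b
  T2 -> c
  T3 -> d

CYK table (by increasing span) — only the sub-triangle for w[1..2]:
  [1..1]={T0}  "a"  orig:{}
  [2..2]={T1}  "b"  orig:{}
  [1..2]={A}  "ab"

Original NTs in T[1,2] deriving "ab": ["A"]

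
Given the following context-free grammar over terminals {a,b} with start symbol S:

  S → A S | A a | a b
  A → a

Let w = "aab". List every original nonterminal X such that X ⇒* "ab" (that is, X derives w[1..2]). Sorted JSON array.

CNF form of G:
  S -> A S | A T0 | T0 T1
  A -> a
  T0 -> a
  T1 -> b

CYK fill (cells [i..j] with 1 ≤ i ≤ j ≤ 2 only):
  cell(1,1) a: {A,T0}  orig:{A}
  cell(2,2) b: {T1}  orig:{}
  cell(1,2) ab: {S}

Original NTs in T[1,2] deriving "ab": ["S"]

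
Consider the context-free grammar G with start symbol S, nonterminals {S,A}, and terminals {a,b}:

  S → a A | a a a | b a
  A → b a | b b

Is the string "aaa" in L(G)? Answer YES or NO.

Convert to CNF:
  S -> T0 T1 | T1 A | T1 X2
  A -> T0 T0 | T0 T1
  T0 -> b
  T1 -> a
  X2 -> T1 T1

CYK table (by increasing span):
  T[0,0] 'a' = {T1}  orig:{}
  T[1,1] 'a' = {T1}  orig:{}
  T[2,2] 'a' = {T1}  orig:{}
  T[0,1] 'aa' = {X2}  orig:{}
  T[1,2] 'aa' = {X2}  orig:{}
  T[0,2] 'aaa' = {S}

S ∈ T[0,2] ⇒ YES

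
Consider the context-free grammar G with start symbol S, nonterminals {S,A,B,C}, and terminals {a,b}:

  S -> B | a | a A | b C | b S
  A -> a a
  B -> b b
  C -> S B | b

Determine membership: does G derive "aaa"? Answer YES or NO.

CNF form of G:
  S -> T0 A | T1 C | T1 S | T1 T1 | a
  A -> T0 T0
  B -> T1 T1
  C -> S B | b
  T0 -> a
  T1 -> b

CYK fill:
  [0..0]={S,T0}  "a"  orig:{S}
  [1..1]={S,T0}  "a"  orig:{S}
  [2..2]={S,T0}  "a"  orig:{S}
  [0..1]={A}  "aa"
  [1..2]={A}  "aa"
  [0..2]={S}  "aaa"

S ∈ T[0,2] ⇒ YES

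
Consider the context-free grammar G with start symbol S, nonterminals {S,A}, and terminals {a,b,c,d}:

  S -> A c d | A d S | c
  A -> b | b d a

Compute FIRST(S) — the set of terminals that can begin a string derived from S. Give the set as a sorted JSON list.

FIRST iteration:
round 1:
  A via A→b: +{b}
  S via S→A c d: +{b}
  S via S→c: +{c}
  S: {b,c}  A: {b}
round 2: (no change)
  S: {b,c}  A: {b}

FIRST(S) = ["b", "c"]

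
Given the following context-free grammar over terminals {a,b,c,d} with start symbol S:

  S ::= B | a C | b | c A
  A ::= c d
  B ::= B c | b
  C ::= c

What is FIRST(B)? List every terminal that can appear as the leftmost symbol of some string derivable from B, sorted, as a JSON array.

Compute FIRST by fixpoint:
round 1:
  A via A→c d: +{c}
  B via B→b: +{b}
  C via C→c: +{c}
  S via S→B: +{b}
  S via S→a C: +{a}
  S via S→c A: +{c}
  S: {a,b,c}  A: {c}  B: {b}  C: {c}
round 2: (no change)
  S: {a,b,c}  A: {c}  B: {b}  C: {c}

FIRST(B) = ["b"]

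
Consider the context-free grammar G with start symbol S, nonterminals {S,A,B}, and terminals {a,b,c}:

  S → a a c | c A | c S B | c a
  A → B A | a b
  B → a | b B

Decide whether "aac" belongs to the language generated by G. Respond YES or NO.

CNF form of G:
  S -> T0 X3 | T2 A | T2 T0 | T2 X4
  A -> B A | T0 T1
  B -> T1 B | a
  T0 -> a
  T1 -> b
  T2 -> c
  X3 -> T0 T2
  X4 -> S B

Fill CYK table bottom-up:
  cell(0,0) a: {B,T0}  orig:{B}
  cell(1,1) a: {B,T0}  orig:{B}
  cell(2,2) c: {T2}  orig:{}
  cell(0,1) aa: ∅
  cell(1,2) ac: {X3}  orig:{}
  cell(0,2) aac: {S}

S ∈ T[0,2] ⇒ YES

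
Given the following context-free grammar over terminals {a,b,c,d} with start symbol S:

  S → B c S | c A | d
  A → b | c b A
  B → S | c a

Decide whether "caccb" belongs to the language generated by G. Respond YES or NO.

Convert to CNF:
  S -> B X5 | T0 A | d
  A -> T0 X3 | b
  B -> B X4 | T0 A | T0 T2 | d
  T0 -> c
  T1 -> b
  T2 -> a
  X3 -> T1 A
  X4 -> T0 S
  X5 -> T0 S

CYK fill:
  [0..0]={T0}  "c"  orig:{}
  [1..1]={T2}  "a"  orig:{}
  [2..2]={T0}  "c"  orig:{}
  [3..3]={T0}  "c"  orig:{}
  [4..4]={A,T1}  "b"  orig:{A}
  [0..1]={B}  "ca"
  [1..2]=∅  "ac"
  [2..3]=∅  "cc"
  [3..4]={B,S}  "cb"
  [0..2]=∅  "cac"
  [1..3]=∅  "acc"
  [2..4]={X4,X5}  "ccb"  orig:{}
  [0..3]=∅  "cacc"
  [1..4]=∅  "accb"
  [0..4]={B,S}  "caccb"

S ∈ T[0,4] ⇒ YES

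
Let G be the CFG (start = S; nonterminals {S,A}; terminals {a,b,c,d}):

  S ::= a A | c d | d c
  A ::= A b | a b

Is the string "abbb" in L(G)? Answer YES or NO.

CNF form of G:
  S -> T1 A | T2 T3 | T3 T2
  A -> A T0 | T1 T0
  T0 -> b
  T1 -> a
  T2 -> c
  T3 -> d

CYK table (by increasing span):
  T[0,0] 'a' = {T1}  orig:{}
  T[1,1] 'b' = {T0}  orig:{}
  T[2,2] 'b' = {T0}  orig:{}
  T[3,3] 'b' = {T0}  orig:{}
  T[0,1] 'ab' = {A}
  T[1,2] 'bb' = ∅
  T[2,3] 'bb' = ∅
  T[0,2] 'abb' = {A}
  T[1,3] 'bbb' = ∅
  T[0,3] 'abbb' = {A}

S ∉ T[0,3] ⇒ NO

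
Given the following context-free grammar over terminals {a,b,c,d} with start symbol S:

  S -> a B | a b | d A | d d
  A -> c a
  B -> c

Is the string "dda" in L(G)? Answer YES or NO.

CNF form of G:
  S -> T1 B | T1 T2 | T3 A | T3 T3
  A -> T0 T1
  B -> c
  T0 -> c
  T1 -> a
  T2 -> b
  T3 -> d

CYK fill:
  T[0,0] 'd' = {T3}  orig:{}
  T[1,1] 'd' = {T3}  orig:{}
  T[2,2] 'a' = {T1}  orig:{}
  T[0,1] 'dd' = {S}
  T[1,2] 'da' = ∅
  T[0,2] 'dda' = ∅

S ∉ T[0,2] ⇒ NO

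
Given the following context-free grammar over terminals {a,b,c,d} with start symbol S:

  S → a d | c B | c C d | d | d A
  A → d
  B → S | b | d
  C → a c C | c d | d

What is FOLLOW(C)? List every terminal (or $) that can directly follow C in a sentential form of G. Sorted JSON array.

FIRST iteration:
iter 1:
  A via A→d: +{d}
  B via B→b: +{b}
  B via B→d: +{d}
  C via C→a c C: +{a}
  C via C→c d: +{c}
  C via C→d: +{d}
  S via S→a d: +{a}
  S via S→c B: +{c}
  S via S→d: +{d}
  S: {a,c,d}  A: {d}  B: {b,d}  C: {a,c,d}
iter 2:
  B via B→S: +{a,c}
  S: {a,c,d}  A: {d}  B: {a,b,c,d}  C: {a,c,d}
iter 3: done
  S: {a,c,d}  A: {d}  B: {a,b,c,d}  C: {a,c,d}

Compute FOLLOW by fixpoint:
seed FOLLOW(S) with $
iter 1:
  S→c B: FOLLOW(B) ⊇ FOLLOW(S) ⊇ {$}; new: +{$}
  S→c C d: FOLLOW(C) ⊇ FIRST(d) = {d}; new: +{d}
  S→d A: FOLLOW(A) ⊇ FOLLOW(S) ⊇ {$}; new: +{$}
  FOLLOW(S)={$}  FOLLOW(A)={$}  FOLLOW(B)={$}  FOLLOW(C)={d}
iter 2: (no change)
  FOLLOW(S)={$}  FOLLOW(A)={$}  FOLLOW(B)={$}  FOLLOW(C)={d}

FOLLOW(C) = ["d"]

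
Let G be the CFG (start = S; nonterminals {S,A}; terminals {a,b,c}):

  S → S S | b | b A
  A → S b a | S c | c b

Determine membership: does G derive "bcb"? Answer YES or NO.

Convert to CNF:
  S -> S S | T0 A | b
  A -> S T2 | S X3 | T2 T0
  T0 -> b
  T1 -> a
  T2 -> c
  X3 -> T0 T1

Fill CYK table bottom-up:
  T[0,0] 'b' = {S,T0}  orig:{S}
  T[1,1] 'c' = {T2}  orig:{}
  T[2,2] 'b' = {S,T0}  orig:{S}
  T[0,1] 'bc' = {A}
  T[1,2] 'cb' = {A}
  T[0,2] 'bcb' = {S}

S ∈ T[0,2] ⇒ YES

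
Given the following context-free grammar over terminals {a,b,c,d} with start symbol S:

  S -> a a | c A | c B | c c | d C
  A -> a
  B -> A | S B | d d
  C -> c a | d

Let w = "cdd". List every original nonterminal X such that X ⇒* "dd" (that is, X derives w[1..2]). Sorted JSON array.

CNF form of G:
  S -> T0 C | T1 A | T1 B | T1 T1 | T2 T2
  A -> a
  B -> S B | T0 T0 | a
  C -> T1 T2 | d
  T0 -> d
  T1 -> c
  T2 -> a

Fill CYK table bottom-up, restricted to cells inside w[1..2]:
  T[1,1] 'd' = {C,T0}  orig:{C}
  T[2,2] 'd' = {C,T0}  orig:{C}
  T[1,2] 'dd' = {B,S}

Original NTs in T[1,2] deriving "dd": ["B", "S"]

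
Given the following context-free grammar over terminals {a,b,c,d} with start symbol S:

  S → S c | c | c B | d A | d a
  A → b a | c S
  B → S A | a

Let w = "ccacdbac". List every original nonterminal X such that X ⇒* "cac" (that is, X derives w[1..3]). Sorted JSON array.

Convert to CNF:
  S -> S T2 | T2 B | T3 A | T3 T1 | c
  A -> T0 T1 | T2 S
  B -> S A | a
  T0 -> b
  T1 -> a
  T2 -> c
  T3 -> d

CYK table (by increasing span), restricted to cells inside w[1..3]:
  T[1,1] 'c' = {S,T2}  orig:{S}
  T[2,2] 'a' = {B,T1}  orig:{B}
  T[3,3] 'c' = {S,T2}  orig:{S}
  T[1,2] 'ca' = {S}
  T[2,3] 'ac' = ∅
  T[1,3] 'cac' = {S}

Original NTs in T[1,3] deriving "cac": ["S"]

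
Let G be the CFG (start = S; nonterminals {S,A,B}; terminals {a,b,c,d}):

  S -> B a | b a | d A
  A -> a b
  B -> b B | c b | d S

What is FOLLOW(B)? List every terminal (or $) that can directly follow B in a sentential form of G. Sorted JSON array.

Compute FIRST by fixpoint:
[1]
  A via A→a b: +{a}
  B via B→b B: +{b}
  B via B→c b: +{c}
  B via B→d S: +{d}
  S via S→B a: +{b,c,d}
  S: {b,c,d}  A: {a}  B: {b,c,d}
[2] done
  S: {b,c,d}  A: {a}  B: {b,c,d}

Compute FOLLOW by fixpoint:
seed FOLLOW(S) with $
round 1:
  S→B a: FOLLOW(B) ⊇ FIRST(a) = {a}; new: +{a}
  S→d A: FOLLOW(A) ⊇ FOLLOW(S) ⊇ {$}; new: +{$}
  FOLLOW[S]={$}  FOLLOW[A]={$}  FOLLOW[B]={a}
round 2:
  B→d S: FOLLOW(S) ⊇ FOLLOW(B) ⊇ {a}; new: +{a}
  S→d A: FOLLOW(A) ⊇ FOLLOW(S) ⊇ {$,a}; new: +{a}
  FOLLOW[S]={$,a}  FOLLOW[A]={$,a}  FOLLOW[B]={a}
round 3: — fixpoint
  FOLLOW[S]={$,a}  FOLLOW[A]={$,a}  FOLLOW[B]={a}

FOLLOW(B) = ["a"]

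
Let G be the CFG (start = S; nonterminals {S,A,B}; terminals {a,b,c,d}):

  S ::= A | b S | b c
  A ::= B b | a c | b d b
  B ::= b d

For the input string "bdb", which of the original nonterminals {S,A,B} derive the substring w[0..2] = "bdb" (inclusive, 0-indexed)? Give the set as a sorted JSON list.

Convert to CNF:
  S -> B T0 | T0 S | T0 T2 | T0 X5 | T1 T2
  A -> B T0 | T0 X4 | T1 T2
  B -> T0 T3
  T0 -> b
  T1 -> a
  T2 -> c
  T3 -> d
  X4 -> T3 T0
  X5 -> T3 T0

CYK table (by increasing span), restricted to cells inside w[0..2]:
  cell(0,0) b: {T0}  orig:{}
  cell(1,1) d: {T3}  orig:{}
  cell(2,2) b: {T0}  orig:{}
  cell(0,1) bd: {B}
  cell(1,2) db: {X4,X5}  orig:{}
  cell(0,2) bdb: {A,S}

Original NTs in T[0,2] deriving "bdb": ["A", "S"]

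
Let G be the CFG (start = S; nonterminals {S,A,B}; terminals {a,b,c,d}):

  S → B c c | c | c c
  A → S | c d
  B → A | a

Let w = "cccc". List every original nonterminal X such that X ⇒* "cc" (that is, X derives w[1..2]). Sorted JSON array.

CNF form of G:
  S -> B X4 | T0 T0 | c
  A -> B X2 | T0 T0 | T0 T1 | c
  B -> B X3 | T0 T0 | T0 T1 | a | c
  T0 -> c
  T1 -> d
  X2 -> T0 T0
  X3 -> T0 T0
  X4 -> T0 T0

Fill CYK table bottom-up — only the sub-triangle for w[1..2]:
  cell(1,1) c: {A,B,S,T0}  orig:{A,B,S}
  cell(2,2) c: {A,B,S,T0}  orig:{A,B,S}
  cell(1,2) cc: {A,B,S,X2,X3,X4}  orig:{A,B,S}

Original NTs in T[1,2] deriving "cc": ["A", "B", "S"]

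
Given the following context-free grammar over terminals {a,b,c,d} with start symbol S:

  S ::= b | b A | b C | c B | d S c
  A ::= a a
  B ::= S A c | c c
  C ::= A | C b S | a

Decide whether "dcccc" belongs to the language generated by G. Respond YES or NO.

Convert to CNF:
  S -> T1 B | T2 A | T2 C | T3 X6 | b
  A -> T0 T0
  B -> S X4 | T1 T1
  C -> C X5 | T0 T0 | a
  T0 -> a
  T1 -> c
  T2 -> b
  T3 -> d
  X4 -> A T1
  X5 -> T2 S
  X6 -> S T1

Fill CYK table bottom-up:
  T[0,0] 'd' = {T3}  orig:{}
  T[1,1] 'c' = {T1}  orig:{}
  T[2,2] 'c' = {T1}  orig:{}
  T[3,3] 'c' = {T1}  orig:{}
  T[4,4] 'c' = {T1}  orig:{}
  T[0,1] 'dc' = ∅
  T[1,2] 'cc' = {B}
  T[2,3] 'cc' = {B}
  T[3,4] 'cc' = {B}
  T[0,2] 'dcc' = ∅
  T[1,3] 'ccc' = {S}
  T[2,4] 'ccc' = {S}
  T[0,3] 'dccc' = ∅
  T[1,4] 'cccc' = {X6}  orig:{}
  T[0,4] 'dcccc' = {S}

S ∈ T[0,4] ⇒ YES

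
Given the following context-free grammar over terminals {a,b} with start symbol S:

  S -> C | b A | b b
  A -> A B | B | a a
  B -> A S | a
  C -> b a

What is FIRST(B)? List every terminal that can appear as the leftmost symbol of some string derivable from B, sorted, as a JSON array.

FIRST sets, iterate to fixpoint:
pass 1:
  A via A→a a: +{a}
  B via B→A S: +{a}
  C via C→b a: +{b}
  S via S→C: +{b}
  FIRST[S]={b}  FIRST[A]={a}  FIRST[B]={a}  FIRST[C]={b}
pass 2: (stable)
  FIRST[S]={b}  FIRST[A]={a}  FIRST[B]={a}  FIRST[C]={b}

FIRST(B) = ["a"]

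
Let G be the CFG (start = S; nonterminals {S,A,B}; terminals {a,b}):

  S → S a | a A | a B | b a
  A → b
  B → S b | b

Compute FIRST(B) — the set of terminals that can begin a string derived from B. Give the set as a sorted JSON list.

Compute FIRST by fixpoint:
round 1:
  A via A→b: +{b}
  B via B→b: +{b}
  S via S→a A: +{a}
  S via S→b a: +{b}
  FIRST(S)={a,b}  FIRST(A)={b}  FIRST(B)={b}
round 2:
  B via B→S b: +{a}
  FIRST(S)={a,b}  FIRST(A)={b}  FIRST(B)={a,b}
round 3: (stable)
  FIRST(S)={a,b}  FIRST(A)={b}  FIRST(B)={a,b}

FIRST(B) = ["a", "b"]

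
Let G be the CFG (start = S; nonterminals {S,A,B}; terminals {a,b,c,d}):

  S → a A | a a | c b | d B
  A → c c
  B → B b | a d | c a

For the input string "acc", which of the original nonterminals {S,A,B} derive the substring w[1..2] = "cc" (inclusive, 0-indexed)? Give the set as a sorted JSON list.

CNF form of G:
  S -> T0 T1 | T2 A | T2 T2 | T3 B
  A -> T0 T0
  B -> B T1 | T0 T2 | T2 T3
  T0 -> c
  T1 -> b
  T2 -> a
  T3 -> d

Fill CYK table bottom-up — only the sub-triangle for w[1..2]:
  T[1,1] 'c' = {T0}  orig:{}
  T[2,2] 'c' = {T0}  orig:{}
  T[1,2] 'cc' = {A}

Original NTs in T[1,2] deriving "cc": ["A"]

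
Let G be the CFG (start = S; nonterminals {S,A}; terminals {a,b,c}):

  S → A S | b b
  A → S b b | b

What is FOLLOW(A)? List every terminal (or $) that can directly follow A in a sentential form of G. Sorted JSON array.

FIRST iteration:
pass 1:
  A via A→b: +{b}
  S via S→A S: +{b}
  S: {b}  A: {b}
pass 2: done
  S: {b}  A: {b}

Compute FOLLOW by fixpoint:
initialize: $ ∈ FOLLOW(S)
pass 1:
  A→S b b: FOLLOW(S) ⊇ FIRST(b) = {b}; new: +{b}
  S→A S: FOLLOW(A) ⊇ FIRST(S) = {b}; new: +{b}
  FOLLOW[S]={$,b}  FOLLOW[A]={b}
pass 2: (no change)
  FOLLOW[S]={$,b}  FOLLOW[A]={b}

FOLLOW(A) = ["b"]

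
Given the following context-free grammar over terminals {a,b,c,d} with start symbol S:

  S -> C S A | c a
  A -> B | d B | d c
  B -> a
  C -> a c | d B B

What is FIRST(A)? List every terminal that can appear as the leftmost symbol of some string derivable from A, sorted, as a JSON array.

FIRST sets, iterate to fixpoint:
iter 1:
  A via A→d B: +{d}
  B via B→a: +{a}
  C via C→a c: +{a}
  C via C→d B B: +{d}
  S via S→C S A: +{a,d}
  S via S→c a: +{c}
  FIRST(S)={a,c,d}  FIRST(A)={d}  FIRST(B)={a}  FIRST(C)={a,d}
iter 2:
  A via A→B: +{a}
  FIRST(S)={a,c,d}  FIRST(A)={a,d}  FIRST(B)={a}  FIRST(C)={a,d}
iter 3: (no change)
  FIRST(S)={a,c,d}  FIRST(A)={a,d}  FIRST(B)={a}  FIRST(C)={a,d}

FIRST(A) = ["a", "d"]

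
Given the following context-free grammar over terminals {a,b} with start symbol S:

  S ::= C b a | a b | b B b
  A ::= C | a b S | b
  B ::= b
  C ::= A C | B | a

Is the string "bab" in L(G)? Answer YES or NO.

Convert to CNF:
  S -> C X3 | T0 T1 | T1 X4
  A -> A C | T0 X2 | a | b
  B -> b
  C -> A C | a | b
  T0 -> a
  T1 -> b
  X2 -> T1 S
  X3 -> T1 T0
  X4 -> B T1

CYK fill:
  [0..0]={A,B,C,T1}  "b"  orig:{A,B,C}
  [1..1]={A,C,T0}  "a"  orig:{A,C}
  [2..2]={A,B,C,T1}  "b"  orig:{A,B,C}
  [0..1]={A,C,X3}  "ba"  orig:{A,C}
  [1..2]={A,C,S}  "ab"
  [0..2]={A,C,X2}  "bab"  orig:{A,C}

S ∉ T[0,2] ⇒ NO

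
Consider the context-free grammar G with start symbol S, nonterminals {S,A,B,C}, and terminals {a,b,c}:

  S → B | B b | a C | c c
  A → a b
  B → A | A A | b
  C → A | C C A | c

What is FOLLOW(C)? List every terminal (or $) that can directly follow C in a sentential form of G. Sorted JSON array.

Compute FIRST by fixpoint:
iter 1:
  A via A→a b: +{a}
  B via B→A: +{a}
  B via B→b: +{b}
  C via C→A: +{a}
  C via C→c: +{c}
  S via S→B: +{a,b}
  S via S→c c: +{c}
  S: {a,b,c}  A: {a}  B: {a,b}  C: {a,c}
iter 2: done
  S: {a,b,c}  A: {a}  B: {a,b}  C: {a,c}

FOLLOW iteration:
FOLLOW(S) := {$}
pass 1:
  B→A A: FOLLOW(A) ⊇ FIRST(A) = {a}; new: +{a}
  C→C C A: FOLLOW(C) ⊇ FIRST(C) = {a,c}; new: +{a,c}
  C→C C A: FOLLOW(A) ⊇ FOLLOW(C) ⊇ {a,c}; new: +{c}
  S→B: FOLLOW(B) ⊇ FOLLOW(S) ⊇ {$}; new: +{$}
  S→B b: FOLLOW(B) ⊇ FIRST(b) = {b}; new: +{b}
  S→a C: FOLLOW(C) ⊇ FOLLOW(S) ⊇ {$}; new: +{$}
  FOLLOW[S]={$}  FOLLOW[A]={a,c}  FOLLOW[B]={$,b}  FOLLOW[C]={$,a,c}
pass 2:
  B→A: FOLLOW(A) ⊇ FOLLOW(B) ⊇ {$,b}; new: +{$,b}
  FOLLOW[S]={$}  FOLLOW[A]={$,a,b,c}  FOLLOW[B]={$,b}  FOLLOW[C]={$,a,c}
pass 3: — fixpoint
  FOLLOW[S]={$}  FOLLOW[A]={$,a,b,c}  FOLLOW[B]={$,b}  FOLLOW[C]={$,a,c}

FOLLOW(C) = ["$", "a", "c"]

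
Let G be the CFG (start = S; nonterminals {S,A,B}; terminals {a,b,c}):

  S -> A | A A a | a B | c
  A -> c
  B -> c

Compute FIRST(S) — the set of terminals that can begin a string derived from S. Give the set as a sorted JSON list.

FIRST sets, iterate to fixpoint:
round 1:
  A via A→c: +{c}
  B via B→c: +{c}
  S via S→A: +{c}
  S via S→a B: +{a}
  FIRST[S]={a,c}  FIRST[A]={c}  FIRST[B]={c}
round 2: (stable)
  FIRST[S]={a,c}  FIRST[A]={c}  FIRST[B]={c}

FIRST(S) = ["a", "c"]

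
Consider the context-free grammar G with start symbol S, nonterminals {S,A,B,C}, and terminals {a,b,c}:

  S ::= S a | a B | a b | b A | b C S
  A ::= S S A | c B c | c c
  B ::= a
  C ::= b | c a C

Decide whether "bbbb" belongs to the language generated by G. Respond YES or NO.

CNF form of G:
  S -> S T1 | T1 B | T1 T2 | T2 A | T2 X6
  A -> S X3 | T0 T0 | T0 X4
  B -> a
  C -> T0 X5 | b
  T0 -> c
  T1 -> a
  T2 -> b
  X3 -> S A
  X4 -> B T0
  X5 -> T1 C
  X6 -> C S

CYK fill:
  T[0,0] 'b' = {C,T2}  orig:{C}
  T[1,1] 'b' = {C,T2}  orig:{C}
  T[2,2] 'b' = {C,T2}  orig:{C}
  T[3,3] 'b' = {C,T2}  orig:{C}
  T[0,1] 'bb' = ∅
  T[1,2] 'bb' = ∅
  T[2,3] 'bb' = ∅
  T[0,2] 'bbb' = ∅
  T[1,3] 'bbb' = ∅
  T[0,3] 'bbbb' = ∅

S ∉ T[0,3] ⇒ NO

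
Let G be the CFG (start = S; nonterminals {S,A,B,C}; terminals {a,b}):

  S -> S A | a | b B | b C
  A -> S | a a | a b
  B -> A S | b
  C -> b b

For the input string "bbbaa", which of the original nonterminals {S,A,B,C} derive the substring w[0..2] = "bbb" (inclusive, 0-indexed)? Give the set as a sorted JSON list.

Convert to CNF:
  S -> S A | T1 B | T1 C | a
  A -> S A | T0 T0 | T0 T1 | T1 B | T1 C | a
  B -> A S | b
  C -> T1 T1
  T0 -> a
  T1 -> b

Fill CYK table bottom-up — only the sub-triangle for w[0..2]:
  T[0,0] 'b' = {B,T1}  orig:{B}
  T[1,1] 'b' = {B,T1}  orig:{B}
  T[2,2] 'b' = {B,T1}  orig:{B}
  T[0,1] 'bb' = {A,C,S}
  T[1,2] 'bb' = {A,C,S}
  T[0,2] 'bbb' = {A,S}

Original NTs in T[0,2] deriving "bbb": ["A", "S"]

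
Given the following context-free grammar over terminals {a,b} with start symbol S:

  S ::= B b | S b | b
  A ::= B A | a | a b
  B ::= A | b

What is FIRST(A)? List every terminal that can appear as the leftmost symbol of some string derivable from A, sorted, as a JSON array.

Compute FIRST by fixpoint:
[1]
  A via A→a: +{a}
  B via B→A: +{a}
  B via B→b: +{b}
  S via S→B b: +{a,b}
  S: {a,b}  A: {a}  B: {a,b}
[2]
  A via A→B A: +{b}
  S: {a,b}  A: {a,b}  B: {a,b}
[3] done
  S: {a,b}  A: {a,b}  B: {a,b}

FIRST(A) = ["a", "b"]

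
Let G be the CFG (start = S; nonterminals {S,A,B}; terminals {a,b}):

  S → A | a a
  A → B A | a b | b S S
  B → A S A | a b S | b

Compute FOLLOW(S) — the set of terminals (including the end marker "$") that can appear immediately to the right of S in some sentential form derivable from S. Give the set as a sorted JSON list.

FIRST sets, iterate to fixpoint:
[1]
  A via A→a b: +{a}
  A via A→b S S: +{b}
  B via B→A S A: +{a,b}
  S via S→A: +{a,b}
  FIRST(S)={a,b}  FIRST(A)={a,b}  FIRST(B)={a,b}
[2] (stable)
  FIRST(S)={a,b}  FIRST(A)={a,b}  FIRST(B)={a,b}

Compute FOLLOW by fixpoint:
initialize: $ ∈ FOLLOW(S)
[1]
  A→B A: FOLLOW(B) ⊇ FIRST(A) = {a,b}; new: +{a,b}
  A→b S S: FOLLOW(S) ⊇ FIRST(S) = {a,b}; new: +{a,b}
  B→A S A: FOLLOW(A) ⊇ FIRST(S) = {a,b}; new: +{a,b}
  S→A: FOLLOW(A) ⊇ FOLLOW(S) ⊇ {$,a,b}; new: +{$}
  FOLLOW[S]={$,a,b}  FOLLOW[A]={$,a,b}  FOLLOW[B]={a,b}
[2] (stable)
  FOLLOW[S]={$,a,b}  FOLLOW[A]={$,a,b}  FOLLOW[B]={a,b}

FOLLOW(S) = ["$", "a", "b"]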